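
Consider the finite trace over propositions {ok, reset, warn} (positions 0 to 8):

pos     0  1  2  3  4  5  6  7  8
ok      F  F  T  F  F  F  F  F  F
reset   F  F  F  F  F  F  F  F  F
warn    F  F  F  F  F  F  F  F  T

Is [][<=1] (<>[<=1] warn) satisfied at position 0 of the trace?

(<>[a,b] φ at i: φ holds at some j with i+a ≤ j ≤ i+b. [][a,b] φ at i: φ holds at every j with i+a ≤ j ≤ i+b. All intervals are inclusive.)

Check <>[<=1] warn at every j in [0,1]:
  j=0: fails (none in [0,1])
  j=1: fails (none in [1,2])
Fails at j=0 → formula fails.

False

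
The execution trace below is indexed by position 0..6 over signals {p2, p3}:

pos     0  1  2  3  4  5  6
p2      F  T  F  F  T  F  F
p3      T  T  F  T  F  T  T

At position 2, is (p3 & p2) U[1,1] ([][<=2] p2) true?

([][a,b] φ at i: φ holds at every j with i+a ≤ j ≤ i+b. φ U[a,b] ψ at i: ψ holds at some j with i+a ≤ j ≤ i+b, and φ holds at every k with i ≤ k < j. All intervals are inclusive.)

Does not hold

Need some j in [3,3] with [][<=2] p2, and (p3 & p2) at every k in [2,j-1].
  j=3: [][<=2] p2 — fails at 3.
No j in the window works → until fails.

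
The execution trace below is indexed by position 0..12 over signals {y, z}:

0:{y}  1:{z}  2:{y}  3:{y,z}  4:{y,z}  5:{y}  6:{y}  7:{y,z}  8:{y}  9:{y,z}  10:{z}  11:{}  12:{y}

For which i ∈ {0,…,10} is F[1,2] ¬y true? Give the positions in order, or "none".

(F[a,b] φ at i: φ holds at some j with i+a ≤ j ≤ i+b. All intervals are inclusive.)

Evaluate at each i in [0,10]:
  i=0: ✓ (witness j=1)
  i=1: ✗ (none in [2,3])
  i=2: ✗ (none in [3,4])
  i=3: ✗ (none in [4,5])
  i=4: ✗ (none in [5,6])
  i=5: ✗ (none in [6,7])
  i=6: ✗ (none in [7,8])
  i=7: ✗ (none in [8,9])
  i=8: ✓ (witness j=10)
  i=9: ✓ (witness j=10)
  i=10: ✓ (witness j=11)

0, 8, 9, 10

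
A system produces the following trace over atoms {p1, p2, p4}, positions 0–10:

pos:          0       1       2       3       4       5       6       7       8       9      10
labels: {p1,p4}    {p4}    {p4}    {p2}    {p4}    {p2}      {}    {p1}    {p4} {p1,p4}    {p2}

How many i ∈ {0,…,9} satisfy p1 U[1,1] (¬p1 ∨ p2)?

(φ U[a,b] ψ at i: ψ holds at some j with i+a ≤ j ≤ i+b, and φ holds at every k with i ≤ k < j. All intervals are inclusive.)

3

Evaluate at each i in [0,9]:
  i=0: ✓ (rhs at j=1; lhs holds on [0,0])
  i=1: ✗ (lhs fails at k=1 before rhs at j=2)
  i=2: ✗ (lhs fails at k=2 before rhs at j=3)
  i=3: ✗ (lhs fails at k=3 before rhs at j=4)
  i=4: ✗ (lhs fails at k=4 before rhs at j=5)
  i=5: ✗ (lhs fails at k=5 before rhs at j=6)
  i=6: ✗ (no rhs in [7,7])
  i=7: ✓ (rhs at j=8; lhs holds on [7,7])
  i=8: ✗ (no rhs in [9,9])
  i=9: ✓ (rhs at j=10; lhs holds on [9,9])
Positions where it holds: {0, 7, 9} → 3.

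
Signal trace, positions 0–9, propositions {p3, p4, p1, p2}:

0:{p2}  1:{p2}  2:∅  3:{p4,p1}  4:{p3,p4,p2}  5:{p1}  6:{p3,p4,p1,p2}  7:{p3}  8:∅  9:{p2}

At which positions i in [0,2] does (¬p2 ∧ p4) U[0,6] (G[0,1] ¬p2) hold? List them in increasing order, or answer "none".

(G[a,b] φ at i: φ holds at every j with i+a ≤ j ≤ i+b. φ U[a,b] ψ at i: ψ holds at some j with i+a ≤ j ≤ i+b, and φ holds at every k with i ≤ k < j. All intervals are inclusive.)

2

Evaluate at each i in [0,2]:
  i=0: ✗ (lhs fails at k=0 before rhs at j=2)
  i=1: ✗ (lhs fails at k=1 before rhs at j=2)
  i=2: ✓ (rhs at j=2)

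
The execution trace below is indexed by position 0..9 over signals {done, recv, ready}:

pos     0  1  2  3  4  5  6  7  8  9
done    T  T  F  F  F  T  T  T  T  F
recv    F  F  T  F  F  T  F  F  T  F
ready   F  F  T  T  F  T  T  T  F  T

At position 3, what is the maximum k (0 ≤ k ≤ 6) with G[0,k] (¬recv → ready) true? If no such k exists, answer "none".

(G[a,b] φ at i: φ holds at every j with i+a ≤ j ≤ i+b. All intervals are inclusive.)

0

(¬recv → ready) must hold from j=3 onward; find where it first fails.
  j=3: holds
  j=4: fails
Holds on [3,3], so largest k = 0.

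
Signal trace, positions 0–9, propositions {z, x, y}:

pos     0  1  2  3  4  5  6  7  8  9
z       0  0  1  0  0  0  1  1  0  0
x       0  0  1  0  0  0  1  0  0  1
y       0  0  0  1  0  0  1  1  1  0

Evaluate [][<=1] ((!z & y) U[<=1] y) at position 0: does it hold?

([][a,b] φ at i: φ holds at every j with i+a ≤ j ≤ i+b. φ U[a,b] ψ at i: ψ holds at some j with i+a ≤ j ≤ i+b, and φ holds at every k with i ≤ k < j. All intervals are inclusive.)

False

Check ((!z & y) U[<=1] y) at every j in [0,1]:
  j=0: fails
  j=1: fails
Fails at j=0 → formula fails.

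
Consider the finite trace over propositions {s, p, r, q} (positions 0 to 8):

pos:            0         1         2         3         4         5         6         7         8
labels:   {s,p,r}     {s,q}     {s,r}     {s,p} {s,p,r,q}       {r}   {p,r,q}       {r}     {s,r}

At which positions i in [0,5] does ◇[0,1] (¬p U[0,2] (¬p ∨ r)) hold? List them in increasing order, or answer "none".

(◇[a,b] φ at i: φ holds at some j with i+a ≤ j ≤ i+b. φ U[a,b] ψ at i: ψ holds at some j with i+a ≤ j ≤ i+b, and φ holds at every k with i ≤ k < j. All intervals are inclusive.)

Evaluate at each i in [0,5]:
  i=0: ✓ (witness j=0)
  i=1: ✓ (witness j=1)
  i=2: ✓ (witness j=2)
  i=3: ✓ (witness j=4)
  i=4: ✓ (witness j=4)
  i=5: ✓ (witness j=5)

0, 1, 2, 3, 4, 5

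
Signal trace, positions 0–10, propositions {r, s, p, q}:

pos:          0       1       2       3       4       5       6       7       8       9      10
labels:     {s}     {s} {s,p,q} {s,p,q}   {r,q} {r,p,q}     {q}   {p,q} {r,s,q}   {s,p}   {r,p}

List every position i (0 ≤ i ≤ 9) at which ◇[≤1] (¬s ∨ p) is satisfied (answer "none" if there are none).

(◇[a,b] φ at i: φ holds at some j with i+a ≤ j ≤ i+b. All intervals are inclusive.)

Evaluate at each i in [0,9]:
  i=0: ✗ (none in [0,1])
  i=1: ✓ (witness j=2)
  i=2: ✓ (witness j=2)
  i=3: ✓ (witness j=3)
  i=4: ✓ (witness j=4)
  i=5: ✓ (witness j=5)
  i=6: ✓ (witness j=6)
  i=7: ✓ (witness j=7)
  i=8: ✓ (witness j=9)
  i=9: ✓ (witness j=9)

1, 2, 3, 4, 5, 6, 7, 8, 9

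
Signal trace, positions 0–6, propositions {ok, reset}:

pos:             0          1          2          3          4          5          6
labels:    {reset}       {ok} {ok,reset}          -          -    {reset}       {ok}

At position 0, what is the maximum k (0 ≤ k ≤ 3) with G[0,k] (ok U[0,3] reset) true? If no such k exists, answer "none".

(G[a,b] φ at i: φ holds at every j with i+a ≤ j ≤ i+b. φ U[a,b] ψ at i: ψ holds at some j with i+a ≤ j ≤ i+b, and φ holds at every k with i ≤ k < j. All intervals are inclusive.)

2

(ok U[0,3] reset) must hold from j=0 onward; find where it first fails.
  j=0: holds
  j=1: holds
  j=2: holds
  j=3: fails
Holds on [0,2], so largest k = 2.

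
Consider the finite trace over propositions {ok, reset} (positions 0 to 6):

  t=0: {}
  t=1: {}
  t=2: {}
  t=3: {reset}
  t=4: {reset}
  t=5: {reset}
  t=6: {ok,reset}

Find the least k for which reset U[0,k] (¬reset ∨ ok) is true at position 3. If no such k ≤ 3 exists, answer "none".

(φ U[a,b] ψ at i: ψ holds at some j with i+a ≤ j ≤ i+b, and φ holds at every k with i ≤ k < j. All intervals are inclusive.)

3

Need earliest j ≥ 3 with (¬reset ∨ ok), and reset at every k in [3,j-1].
  j=3: rhs fails.
  j=4: rhs fails.
  j=5: rhs fails.
  j=6: rhs holds; lhs holds on [3,5]. k = 3.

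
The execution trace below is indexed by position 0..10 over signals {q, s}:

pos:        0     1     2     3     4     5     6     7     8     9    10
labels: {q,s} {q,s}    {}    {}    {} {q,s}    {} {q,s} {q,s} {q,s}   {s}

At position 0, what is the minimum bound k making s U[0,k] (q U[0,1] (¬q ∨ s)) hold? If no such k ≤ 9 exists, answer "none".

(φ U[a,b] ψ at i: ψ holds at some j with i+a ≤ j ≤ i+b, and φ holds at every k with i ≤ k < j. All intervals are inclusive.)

0

Need earliest j ≥ 0 with (q U[0,1] (¬q ∨ s)), and s at every k in [0,j-1].
  j=0: rhs holds (empty prefix). k = 0.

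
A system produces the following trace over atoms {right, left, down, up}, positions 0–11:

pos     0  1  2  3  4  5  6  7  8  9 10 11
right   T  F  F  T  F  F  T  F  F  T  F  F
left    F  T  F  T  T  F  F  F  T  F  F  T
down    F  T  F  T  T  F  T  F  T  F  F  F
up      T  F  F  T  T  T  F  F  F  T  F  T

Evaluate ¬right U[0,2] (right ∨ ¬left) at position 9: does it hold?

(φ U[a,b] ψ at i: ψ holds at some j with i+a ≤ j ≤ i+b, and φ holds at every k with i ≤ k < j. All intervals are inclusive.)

Need some j in [9,11] with (right ∨ ¬left), and ¬right at every k in [9,j-1].
  j=9: (right ∨ ¬left) holds; no prefix to check → satisfied.

Holds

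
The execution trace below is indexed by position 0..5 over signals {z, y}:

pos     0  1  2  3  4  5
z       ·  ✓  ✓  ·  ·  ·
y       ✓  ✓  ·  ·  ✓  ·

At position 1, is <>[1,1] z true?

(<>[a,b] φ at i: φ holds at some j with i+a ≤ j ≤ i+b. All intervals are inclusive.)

Check z at each j in [2,2]:
  j=2: true
Found at j=2 → formula holds.

Yes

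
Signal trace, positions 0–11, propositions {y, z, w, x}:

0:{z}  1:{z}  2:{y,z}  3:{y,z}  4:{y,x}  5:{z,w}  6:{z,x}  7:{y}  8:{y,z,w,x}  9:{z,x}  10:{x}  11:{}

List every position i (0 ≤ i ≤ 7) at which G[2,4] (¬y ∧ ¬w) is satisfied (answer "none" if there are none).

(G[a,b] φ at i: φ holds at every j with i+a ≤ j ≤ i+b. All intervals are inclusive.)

Evaluate at each i in [0,7]:
  i=0: ✗ (fails at j=2)
  i=1: ✗ (fails at j=3)
  i=2: ✗ (fails at j=4)
  i=3: ✗ (fails at j=5)
  i=4: ✗ (fails at j=7)
  i=5: ✗ (fails at j=7)
  i=6: ✗ (fails at j=8)
  i=7: ✓ (all of [9,11])

7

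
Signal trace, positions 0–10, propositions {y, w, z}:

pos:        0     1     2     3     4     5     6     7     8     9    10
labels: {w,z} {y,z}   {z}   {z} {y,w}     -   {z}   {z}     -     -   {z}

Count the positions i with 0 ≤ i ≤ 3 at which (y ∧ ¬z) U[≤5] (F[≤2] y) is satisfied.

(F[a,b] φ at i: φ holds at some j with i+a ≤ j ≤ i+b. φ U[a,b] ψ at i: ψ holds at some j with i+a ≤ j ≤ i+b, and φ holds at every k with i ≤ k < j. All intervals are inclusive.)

4

Evaluate at each i in [0,3]:
  i=0: ✓ (rhs at j=0)
  i=1: ✓ (rhs at j=1)
  i=2: ✓ (rhs at j=2)
  i=3: ✓ (rhs at j=3)
Positions where it holds: {0, 1, 2, 3} → 4.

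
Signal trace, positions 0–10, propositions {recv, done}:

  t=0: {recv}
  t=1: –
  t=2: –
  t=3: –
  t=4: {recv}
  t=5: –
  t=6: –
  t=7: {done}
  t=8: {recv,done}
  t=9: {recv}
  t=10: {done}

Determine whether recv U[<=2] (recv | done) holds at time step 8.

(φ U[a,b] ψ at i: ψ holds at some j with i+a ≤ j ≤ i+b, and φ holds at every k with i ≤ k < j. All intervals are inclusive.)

Need some j in [8,10] with (recv | done), and recv at every k in [8,j-1].
  j=8: (recv | done) holds; no prefix to check → satisfied.

Holds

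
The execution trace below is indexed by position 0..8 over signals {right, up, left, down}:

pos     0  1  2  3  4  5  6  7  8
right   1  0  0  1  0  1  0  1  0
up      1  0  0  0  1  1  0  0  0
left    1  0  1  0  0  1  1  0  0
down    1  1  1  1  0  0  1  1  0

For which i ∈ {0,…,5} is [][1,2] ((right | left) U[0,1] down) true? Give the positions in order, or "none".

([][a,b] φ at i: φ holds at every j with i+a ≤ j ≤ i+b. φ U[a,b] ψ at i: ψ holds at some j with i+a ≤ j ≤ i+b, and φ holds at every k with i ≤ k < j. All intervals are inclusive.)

Evaluate at each i in [0,5]:
  i=0: ✓ (all of [1,2])
  i=1: ✓ (all of [2,3])
  i=2: ✗ (fails at j=4)
  i=3: ✗ (fails at j=4)
  i=4: ✓ (all of [5,6])
  i=5: ✓ (all of [6,7])

0, 1, 4, 5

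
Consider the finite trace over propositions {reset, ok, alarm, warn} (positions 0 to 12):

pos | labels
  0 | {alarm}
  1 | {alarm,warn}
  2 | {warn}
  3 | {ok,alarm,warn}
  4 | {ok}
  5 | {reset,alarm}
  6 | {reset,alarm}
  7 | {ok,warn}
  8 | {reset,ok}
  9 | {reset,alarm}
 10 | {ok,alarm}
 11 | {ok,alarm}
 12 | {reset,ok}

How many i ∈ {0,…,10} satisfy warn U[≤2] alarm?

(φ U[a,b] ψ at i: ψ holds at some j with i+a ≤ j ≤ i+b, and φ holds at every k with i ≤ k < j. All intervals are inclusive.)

Evaluate at each i in [0,10]:
  i=0: ✓ (rhs at j=0)
  i=1: ✓ (rhs at j=1)
  i=2: ✓ (rhs at j=3; lhs holds on [2,2])
  i=3: ✓ (rhs at j=3)
  i=4: ✗ (lhs fails at k=4 before rhs at j=5)
  i=5: ✓ (rhs at j=5)
  i=6: ✓ (rhs at j=6)
  i=7: ✗ (lhs fails at k=8 before rhs at j=9)
  i=8: ✗ (lhs fails at k=8 before rhs at j=9)
  i=9: ✓ (rhs at j=9)
  i=10: ✓ (rhs at j=10)
Positions where it holds: {0, 1, 2, 3, 5, 6, 9, 10} → 8.

8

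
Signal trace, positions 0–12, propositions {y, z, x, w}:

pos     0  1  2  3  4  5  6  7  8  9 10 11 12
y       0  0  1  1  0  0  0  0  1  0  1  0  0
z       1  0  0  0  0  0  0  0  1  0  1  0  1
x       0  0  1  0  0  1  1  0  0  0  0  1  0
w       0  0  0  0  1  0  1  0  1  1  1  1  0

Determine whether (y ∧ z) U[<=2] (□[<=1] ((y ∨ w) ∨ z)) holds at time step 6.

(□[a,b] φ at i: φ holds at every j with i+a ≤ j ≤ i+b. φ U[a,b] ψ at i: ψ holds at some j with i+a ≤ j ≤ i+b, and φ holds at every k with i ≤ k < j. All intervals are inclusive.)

Does not hold

Need some j in [6,8] with □[<=1] ((y ∨ w) ∨ z), and (y ∧ z) at every k in [6,j-1].
  j=6: □[<=1] ((y ∨ w) ∨ z) — fails at 7.
  j=7: □[<=1] ((y ∨ w) ∨ z) — fails at 7.
  j=8: □[<=1] ((y ∨ w) ∨ z) holds, but (y ∧ z) fails at k=6 → not this j.
No j in the window works → until fails.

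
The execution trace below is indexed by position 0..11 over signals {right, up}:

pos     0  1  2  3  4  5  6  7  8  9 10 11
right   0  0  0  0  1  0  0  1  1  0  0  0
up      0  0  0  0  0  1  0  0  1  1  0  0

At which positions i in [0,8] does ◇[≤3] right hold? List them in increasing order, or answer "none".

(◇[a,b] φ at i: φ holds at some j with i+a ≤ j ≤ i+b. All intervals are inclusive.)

Evaluate at each i in [0,8]:
  i=0: ✗ (none in [0,3])
  i=1: ✓ (witness j=4)
  i=2: ✓ (witness j=4)
  i=3: ✓ (witness j=4)
  i=4: ✓ (witness j=4)
  i=5: ✓ (witness j=7)
  i=6: ✓ (witness j=7)
  i=7: ✓ (witness j=7)
  i=8: ✓ (witness j=8)

1, 2, 3, 4, 5, 6, 7, 8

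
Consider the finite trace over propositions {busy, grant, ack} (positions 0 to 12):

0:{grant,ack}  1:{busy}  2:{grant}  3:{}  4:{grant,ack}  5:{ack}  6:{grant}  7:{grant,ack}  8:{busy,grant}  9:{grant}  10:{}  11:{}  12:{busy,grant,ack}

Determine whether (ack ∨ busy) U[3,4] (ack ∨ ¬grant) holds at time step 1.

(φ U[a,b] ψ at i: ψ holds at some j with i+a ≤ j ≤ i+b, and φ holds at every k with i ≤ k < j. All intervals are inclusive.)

Need some j in [4,5] with (ack ∨ ¬grant), and (ack ∨ busy) at every k in [1,j-1].
  j=4: (ack ∨ ¬grant) holds, but (ack ∨ busy) fails at k=2 → not this j.
  j=5: (ack ∨ ¬grant) holds, but (ack ∨ busy) fails at k=2 → not this j.
No j in the window works → until fails.

False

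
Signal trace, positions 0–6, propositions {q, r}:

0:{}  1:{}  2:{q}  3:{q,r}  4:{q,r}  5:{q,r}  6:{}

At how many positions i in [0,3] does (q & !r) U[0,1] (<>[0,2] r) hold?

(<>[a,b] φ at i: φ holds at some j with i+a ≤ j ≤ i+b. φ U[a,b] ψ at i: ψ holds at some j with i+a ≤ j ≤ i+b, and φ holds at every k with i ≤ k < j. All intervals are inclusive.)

3

Evaluate at each i in [0,3]:
  i=0: ✗ (lhs fails at k=0 before rhs at j=1)
  i=1: ✓ (rhs at j=1)
  i=2: ✓ (rhs at j=2)
  i=3: ✓ (rhs at j=3)
Positions where it holds: {1, 2, 3} → 3.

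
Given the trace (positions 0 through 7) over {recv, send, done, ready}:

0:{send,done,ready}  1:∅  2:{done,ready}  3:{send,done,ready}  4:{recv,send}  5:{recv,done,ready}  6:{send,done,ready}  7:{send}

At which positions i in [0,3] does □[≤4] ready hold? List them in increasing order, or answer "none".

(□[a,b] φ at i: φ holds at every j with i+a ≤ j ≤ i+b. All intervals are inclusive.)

Evaluate at each i in [0,3]:
  i=0: ✗ (fails at j=1)
  i=1: ✗ (fails at j=1)
  i=2: ✗ (fails at j=4)
  i=3: ✗ (fails at j=4)

none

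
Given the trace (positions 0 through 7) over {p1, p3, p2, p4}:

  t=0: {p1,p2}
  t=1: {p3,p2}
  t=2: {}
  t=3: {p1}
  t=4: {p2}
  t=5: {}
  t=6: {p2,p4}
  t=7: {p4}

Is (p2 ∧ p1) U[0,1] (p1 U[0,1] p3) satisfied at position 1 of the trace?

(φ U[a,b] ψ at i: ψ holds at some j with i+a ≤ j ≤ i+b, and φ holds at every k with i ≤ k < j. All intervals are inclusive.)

Need some j in [1,2] with (p1 U[0,1] p3), and (p2 ∧ p1) at every k in [1,j-1].
  j=1: (p1 U[0,1] p3) holds; no prefix to check → satisfied.

Holds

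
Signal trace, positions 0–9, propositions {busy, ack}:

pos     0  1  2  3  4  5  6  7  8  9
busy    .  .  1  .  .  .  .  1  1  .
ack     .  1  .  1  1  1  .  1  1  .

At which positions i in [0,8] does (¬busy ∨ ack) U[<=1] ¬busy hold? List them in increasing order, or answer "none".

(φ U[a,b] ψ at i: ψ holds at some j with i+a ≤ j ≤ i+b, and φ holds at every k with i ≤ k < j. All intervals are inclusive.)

0, 1, 3, 4, 5, 6, 8

Evaluate at each i in [0,8]:
  i=0: ✓ (rhs at j=0)
  i=1: ✓ (rhs at j=1)
  i=2: ✗ (lhs fails at k=2 before rhs at j=3)
  i=3: ✓ (rhs at j=3)
  i=4: ✓ (rhs at j=4)
  i=5: ✓ (rhs at j=5)
  i=6: ✓ (rhs at j=6)
  i=7: ✗ (no rhs in [7,8])
  i=8: ✓ (rhs at j=9; lhs holds on [8,8])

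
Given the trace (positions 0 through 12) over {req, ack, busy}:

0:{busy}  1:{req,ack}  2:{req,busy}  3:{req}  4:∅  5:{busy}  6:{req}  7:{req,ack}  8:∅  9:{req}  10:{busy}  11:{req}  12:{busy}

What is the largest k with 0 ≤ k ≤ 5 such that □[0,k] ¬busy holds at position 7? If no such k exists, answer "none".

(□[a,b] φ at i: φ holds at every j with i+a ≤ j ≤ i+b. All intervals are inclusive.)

2

¬busy must hold from j=7 onward; find where it first fails.
  j=7: holds
  j=8: holds
  j=9: holds
  j=10: fails
Holds on [7,9], so largest k = 2.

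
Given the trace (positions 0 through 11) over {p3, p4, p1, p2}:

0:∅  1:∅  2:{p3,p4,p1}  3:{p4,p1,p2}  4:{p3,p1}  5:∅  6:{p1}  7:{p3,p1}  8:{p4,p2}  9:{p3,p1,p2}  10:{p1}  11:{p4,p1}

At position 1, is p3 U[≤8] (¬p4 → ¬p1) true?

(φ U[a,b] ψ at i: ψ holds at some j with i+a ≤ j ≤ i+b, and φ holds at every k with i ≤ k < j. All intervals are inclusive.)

Need some j in [1,9] with (¬p4 → ¬p1), and p3 at every k in [1,j-1].
  j=1: (¬p4 → ¬p1) holds; no prefix to check → satisfied.

True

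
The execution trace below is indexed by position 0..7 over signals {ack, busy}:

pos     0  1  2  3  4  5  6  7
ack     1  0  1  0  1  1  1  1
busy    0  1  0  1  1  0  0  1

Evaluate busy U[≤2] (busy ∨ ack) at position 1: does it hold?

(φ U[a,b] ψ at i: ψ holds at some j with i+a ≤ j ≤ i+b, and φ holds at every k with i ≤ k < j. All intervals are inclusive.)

Need some j in [1,3] with (busy ∨ ack), and busy at every k in [1,j-1].
  j=1: (busy ∨ ack) holds; no prefix to check → satisfied.

Holds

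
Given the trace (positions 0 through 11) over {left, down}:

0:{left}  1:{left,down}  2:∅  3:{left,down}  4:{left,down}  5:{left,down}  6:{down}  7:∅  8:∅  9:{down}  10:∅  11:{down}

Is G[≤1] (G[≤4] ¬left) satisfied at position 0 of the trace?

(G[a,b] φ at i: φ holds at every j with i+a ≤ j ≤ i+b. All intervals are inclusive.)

Check G[≤4] ¬left at every j in [0,1]:
  j=0: fails at 0
  j=1: fails at 1
Fails at j=0 → formula fails.

No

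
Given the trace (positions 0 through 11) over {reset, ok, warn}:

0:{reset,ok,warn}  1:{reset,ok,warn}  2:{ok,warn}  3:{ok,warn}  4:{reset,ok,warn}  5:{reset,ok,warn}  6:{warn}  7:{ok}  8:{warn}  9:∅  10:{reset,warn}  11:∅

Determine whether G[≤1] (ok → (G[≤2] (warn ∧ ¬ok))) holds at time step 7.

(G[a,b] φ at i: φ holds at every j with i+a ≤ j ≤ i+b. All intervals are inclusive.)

Check (ok → (G[≤2] (warn ∧ ¬ok))) at every j in [7,8]:
  j=7: antecedent true; consequent fails at 7 → ✗
  j=8: antecedent false → ✓
Fails at j=7 → formula fails.

Does not hold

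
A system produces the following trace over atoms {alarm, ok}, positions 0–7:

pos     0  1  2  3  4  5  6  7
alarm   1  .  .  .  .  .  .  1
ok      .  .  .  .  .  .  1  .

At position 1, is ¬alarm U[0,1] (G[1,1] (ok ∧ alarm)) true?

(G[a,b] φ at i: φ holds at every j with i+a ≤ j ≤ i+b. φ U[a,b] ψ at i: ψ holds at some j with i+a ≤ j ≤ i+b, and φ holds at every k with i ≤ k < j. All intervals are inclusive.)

No

Need some j in [1,2] with G[1,1] (ok ∧ alarm), and ¬alarm at every k in [1,j-1].
  j=1: G[1,1] (ok ∧ alarm) — fails at 2.
  j=2: G[1,1] (ok ∧ alarm) — fails at 3.
No j in the window works → until fails.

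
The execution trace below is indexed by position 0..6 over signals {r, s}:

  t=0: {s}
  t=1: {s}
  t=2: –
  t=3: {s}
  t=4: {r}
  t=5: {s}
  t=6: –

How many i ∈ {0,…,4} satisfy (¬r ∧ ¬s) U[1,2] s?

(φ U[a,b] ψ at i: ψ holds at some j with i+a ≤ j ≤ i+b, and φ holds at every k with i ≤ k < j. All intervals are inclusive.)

Evaluate at each i in [0,4]:
  i=0: ✗ (lhs fails at k=0 before rhs at j=1)
  i=1: ✗ (lhs fails at k=1 before rhs at j=3)
  i=2: ✓ (rhs at j=3; lhs holds on [2,2])
  i=3: ✗ (lhs fails at k=3 before rhs at j=5)
  i=4: ✗ (lhs fails at k=4 before rhs at j=5)
Positions where it holds: {2} → 1.

1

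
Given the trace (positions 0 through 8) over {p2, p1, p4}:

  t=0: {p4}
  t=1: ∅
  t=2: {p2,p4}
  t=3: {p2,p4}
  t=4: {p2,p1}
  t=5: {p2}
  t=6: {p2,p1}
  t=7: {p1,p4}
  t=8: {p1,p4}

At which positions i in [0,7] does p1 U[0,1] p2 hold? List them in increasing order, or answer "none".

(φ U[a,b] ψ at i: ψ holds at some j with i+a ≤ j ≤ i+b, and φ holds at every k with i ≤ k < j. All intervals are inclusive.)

2, 3, 4, 5, 6

Evaluate at each i in [0,7]:
  i=0: ✗ (no rhs in [0,1])
  i=1: ✗ (lhs fails at k=1 before rhs at j=2)
  i=2: ✓ (rhs at j=2)
  i=3: ✓ (rhs at j=3)
  i=4: ✓ (rhs at j=4)
  i=5: ✓ (rhs at j=5)
  i=6: ✓ (rhs at j=6)
  i=7: ✗ (no rhs in [7,8])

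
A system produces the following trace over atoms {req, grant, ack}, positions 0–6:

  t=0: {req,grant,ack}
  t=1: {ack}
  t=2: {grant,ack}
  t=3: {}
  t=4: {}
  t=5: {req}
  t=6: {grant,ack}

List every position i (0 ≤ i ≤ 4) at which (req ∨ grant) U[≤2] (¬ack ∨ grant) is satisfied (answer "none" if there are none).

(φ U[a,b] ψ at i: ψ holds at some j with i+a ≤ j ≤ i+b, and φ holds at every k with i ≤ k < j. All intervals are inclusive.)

0, 2, 3, 4

Evaluate at each i in [0,4]:
  i=0: ✓ (rhs at j=0)
  i=1: ✗ (lhs fails at k=1 before rhs at j=2)
  i=2: ✓ (rhs at j=2)
  i=3: ✓ (rhs at j=3)
  i=4: ✓ (rhs at j=4)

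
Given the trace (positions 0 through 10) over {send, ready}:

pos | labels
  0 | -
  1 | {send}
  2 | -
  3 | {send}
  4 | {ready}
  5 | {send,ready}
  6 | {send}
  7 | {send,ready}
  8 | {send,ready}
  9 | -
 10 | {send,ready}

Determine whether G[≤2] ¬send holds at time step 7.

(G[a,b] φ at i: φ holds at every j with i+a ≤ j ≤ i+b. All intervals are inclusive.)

False

Check ¬send at every j in [7,9]:
  j=7: false
  j=8: false
  j=9: true
Fails at j=7 → formula fails.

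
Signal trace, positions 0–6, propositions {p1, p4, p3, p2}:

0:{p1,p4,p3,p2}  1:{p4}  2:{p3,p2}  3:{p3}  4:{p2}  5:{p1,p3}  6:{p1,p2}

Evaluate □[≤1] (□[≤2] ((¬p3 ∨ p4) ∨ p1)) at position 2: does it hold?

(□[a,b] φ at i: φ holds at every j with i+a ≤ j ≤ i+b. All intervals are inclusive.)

Does not hold

Check □[≤2] ((¬p3 ∨ p4) ∨ p1) at every j in [2,3]:
  j=2: fails at 2
  j=3: fails at 3
Fails at j=2 → formula fails.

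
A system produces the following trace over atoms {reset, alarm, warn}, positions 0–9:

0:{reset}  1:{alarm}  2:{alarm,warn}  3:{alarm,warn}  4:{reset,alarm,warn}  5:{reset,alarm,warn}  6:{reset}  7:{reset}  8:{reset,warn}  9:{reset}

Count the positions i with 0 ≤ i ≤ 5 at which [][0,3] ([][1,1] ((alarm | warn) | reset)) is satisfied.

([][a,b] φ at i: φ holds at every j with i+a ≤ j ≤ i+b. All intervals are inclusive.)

Evaluate at each i in [0,5]:
  i=0: ✓ (all of [0,3])
  i=1: ✓ (all of [1,4])
  i=2: ✓ (all of [2,5])
  i=3: ✓ (all of [3,6])
  i=4: ✓ (all of [4,7])
  i=5: ✓ (all of [5,8])
Positions where it holds: {0, 1, 2, 3, 4, 5} → 6.

6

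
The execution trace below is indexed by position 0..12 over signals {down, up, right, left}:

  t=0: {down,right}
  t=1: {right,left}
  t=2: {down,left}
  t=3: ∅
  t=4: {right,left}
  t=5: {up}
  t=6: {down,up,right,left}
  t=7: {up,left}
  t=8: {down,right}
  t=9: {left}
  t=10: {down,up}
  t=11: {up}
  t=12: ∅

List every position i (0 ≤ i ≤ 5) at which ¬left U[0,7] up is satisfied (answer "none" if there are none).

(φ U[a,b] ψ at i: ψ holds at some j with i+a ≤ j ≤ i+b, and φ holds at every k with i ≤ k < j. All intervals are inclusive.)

5

Evaluate at each i in [0,5]:
  i=0: ✗ (lhs fails at k=1 before rhs at j=5)
  i=1: ✗ (lhs fails at k=1 before rhs at j=5)
  i=2: ✗ (lhs fails at k=2 before rhs at j=5)
  i=3: ✗ (lhs fails at k=4 before rhs at j=5)
  i=4: ✗ (lhs fails at k=4 before rhs at j=5)
  i=5: ✓ (rhs at j=5)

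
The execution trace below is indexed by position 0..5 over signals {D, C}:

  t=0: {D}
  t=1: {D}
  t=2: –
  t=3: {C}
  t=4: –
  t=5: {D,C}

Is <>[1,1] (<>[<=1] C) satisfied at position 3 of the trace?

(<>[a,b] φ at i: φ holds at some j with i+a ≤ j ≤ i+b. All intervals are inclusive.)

Check <>[<=1] C at each j in [4,4]:
  j=4: holds (witness at 5)
Found at j=4 → formula holds.

True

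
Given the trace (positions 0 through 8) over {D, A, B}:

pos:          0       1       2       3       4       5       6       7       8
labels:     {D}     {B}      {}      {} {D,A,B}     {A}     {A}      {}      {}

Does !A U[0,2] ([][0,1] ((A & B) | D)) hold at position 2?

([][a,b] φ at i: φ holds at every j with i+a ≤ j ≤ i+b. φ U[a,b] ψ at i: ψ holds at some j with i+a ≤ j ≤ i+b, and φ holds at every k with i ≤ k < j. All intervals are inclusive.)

No

Need some j in [2,4] with [][0,1] ((A & B) | D), and !A at every k in [2,j-1].
  j=2: [][0,1] ((A & B) | D) — fails at 2.
  j=3: [][0,1] ((A & B) | D) — fails at 3.
  j=4: [][0,1] ((A & B) | D) — fails at 5.
No j in the window works → until fails.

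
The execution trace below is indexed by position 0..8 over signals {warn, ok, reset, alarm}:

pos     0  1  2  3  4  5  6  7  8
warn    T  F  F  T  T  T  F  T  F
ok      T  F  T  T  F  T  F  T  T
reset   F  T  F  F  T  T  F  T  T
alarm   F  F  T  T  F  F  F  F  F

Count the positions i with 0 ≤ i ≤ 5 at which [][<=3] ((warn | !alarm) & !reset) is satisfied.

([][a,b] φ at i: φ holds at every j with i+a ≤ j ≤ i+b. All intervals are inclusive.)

Evaluate at each i in [0,5]:
  i=0: ✗ (fails at j=1)
  i=1: ✗ (fails at j=1)
  i=2: ✗ (fails at j=2)
  i=3: ✗ (fails at j=4)
  i=4: ✗ (fails at j=4)
  i=5: ✗ (fails at j=5)
Positions where it holds: {} → 0.

0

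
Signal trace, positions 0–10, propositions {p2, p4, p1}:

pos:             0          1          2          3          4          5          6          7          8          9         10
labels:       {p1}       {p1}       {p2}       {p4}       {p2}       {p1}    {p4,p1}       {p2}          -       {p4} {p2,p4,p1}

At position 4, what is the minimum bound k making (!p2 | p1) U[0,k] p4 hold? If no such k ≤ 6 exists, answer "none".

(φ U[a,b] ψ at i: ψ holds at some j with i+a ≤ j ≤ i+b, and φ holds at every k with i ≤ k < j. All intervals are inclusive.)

none

Need earliest j ≥ 4 with p4, and (!p2 | p1) at every k in [4,j-1].
  j=4: rhs fails.
  j=5: rhs fails.
  j=6: rhs holds but lhs fails at k=4.
  j=7: rhs fails.
  j=8: rhs fails.
  j=9: rhs holds but lhs fails at k=4.
  j=10: rhs holds but lhs fails at k=4.
No witness within the range → none.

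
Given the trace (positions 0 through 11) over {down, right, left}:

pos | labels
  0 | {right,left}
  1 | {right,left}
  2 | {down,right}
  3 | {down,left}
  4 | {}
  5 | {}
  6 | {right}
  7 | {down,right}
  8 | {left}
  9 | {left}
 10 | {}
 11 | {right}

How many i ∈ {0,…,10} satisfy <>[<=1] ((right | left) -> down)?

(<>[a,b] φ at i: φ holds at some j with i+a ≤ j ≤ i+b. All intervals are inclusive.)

Evaluate at each i in [0,10]:
  i=0: ✗ (none in [0,1])
  i=1: ✓ (witness j=2)
  i=2: ✓ (witness j=2)
  i=3: ✓ (witness j=3)
  i=4: ✓ (witness j=4)
  i=5: ✓ (witness j=5)
  i=6: ✓ (witness j=7)
  i=7: ✓ (witness j=7)
  i=8: ✗ (none in [8,9])
  i=9: ✓ (witness j=10)
  i=10: ✓ (witness j=10)
Positions where it holds: {1, 2, 3, 4, 5, 6, 7, 9, 10} → 9.

9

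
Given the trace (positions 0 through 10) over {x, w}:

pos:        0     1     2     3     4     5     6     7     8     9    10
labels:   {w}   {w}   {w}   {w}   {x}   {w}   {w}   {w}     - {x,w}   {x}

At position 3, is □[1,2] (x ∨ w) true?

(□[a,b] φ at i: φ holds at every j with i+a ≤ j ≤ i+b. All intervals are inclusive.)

Check (x ∨ w) at every j in [4,5]:
  j=4: true
  j=5: true
All positions satisfy it → formula holds.

Holds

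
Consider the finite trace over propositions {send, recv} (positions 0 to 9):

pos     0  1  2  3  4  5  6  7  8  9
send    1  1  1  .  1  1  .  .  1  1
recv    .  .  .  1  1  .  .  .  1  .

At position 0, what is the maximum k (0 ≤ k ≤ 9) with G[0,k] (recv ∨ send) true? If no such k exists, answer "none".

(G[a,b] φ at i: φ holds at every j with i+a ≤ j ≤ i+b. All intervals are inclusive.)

5

(recv ∨ send) must hold from j=0 onward; find where it first fails.
  j=0: holds
  j=1: holds
  j=2: holds
  j=3: holds
  j=4: holds
  j=5: holds
  j=6: fails
Holds on [0,5], so largest k = 5.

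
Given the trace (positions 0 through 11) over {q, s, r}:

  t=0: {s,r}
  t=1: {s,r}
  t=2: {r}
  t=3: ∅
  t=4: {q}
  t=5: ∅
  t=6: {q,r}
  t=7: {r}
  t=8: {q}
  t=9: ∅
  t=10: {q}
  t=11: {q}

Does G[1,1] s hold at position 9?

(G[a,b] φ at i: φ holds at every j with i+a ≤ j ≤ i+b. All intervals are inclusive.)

Check s at every j in [10,10]:
  j=10: false
Fails at j=10 → formula fails.

No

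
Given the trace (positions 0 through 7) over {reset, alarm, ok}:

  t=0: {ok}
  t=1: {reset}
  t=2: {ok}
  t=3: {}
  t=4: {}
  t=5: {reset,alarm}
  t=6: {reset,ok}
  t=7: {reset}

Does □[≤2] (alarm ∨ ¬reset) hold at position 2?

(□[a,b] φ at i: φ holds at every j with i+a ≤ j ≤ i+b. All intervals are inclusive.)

True

Check (alarm ∨ ¬reset) at every j in [2,4]:
  j=2: true
  j=3: true
  j=4: true
All positions satisfy it → formula holds.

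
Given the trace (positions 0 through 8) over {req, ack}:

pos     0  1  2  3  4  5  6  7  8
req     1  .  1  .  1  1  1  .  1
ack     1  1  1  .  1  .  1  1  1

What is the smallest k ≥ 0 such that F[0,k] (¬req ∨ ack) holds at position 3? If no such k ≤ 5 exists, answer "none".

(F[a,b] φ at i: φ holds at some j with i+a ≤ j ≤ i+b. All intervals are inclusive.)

0

Scan j = 3,4,… for (¬req ∨ ack):
  j=3: holds
First hit at j=3, so smallest k = 3-3 = 0.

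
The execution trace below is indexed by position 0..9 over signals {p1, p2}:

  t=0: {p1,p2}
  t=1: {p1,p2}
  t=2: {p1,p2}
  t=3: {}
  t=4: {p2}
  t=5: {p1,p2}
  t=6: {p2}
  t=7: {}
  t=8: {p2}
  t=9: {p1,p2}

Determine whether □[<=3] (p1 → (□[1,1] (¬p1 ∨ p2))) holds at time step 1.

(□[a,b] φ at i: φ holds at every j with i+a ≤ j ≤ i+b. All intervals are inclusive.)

Check (p1 → (□[1,1] (¬p1 ∨ p2))) at every j in [1,4]:
  j=1: antecedent true; consequent holds on [2,2] → ✓
  j=2: antecedent true; consequent holds on [3,3] → ✓
  j=3: antecedent false → ✓
  j=4: antecedent false → ✓
All positions satisfy it → formula holds.

Yes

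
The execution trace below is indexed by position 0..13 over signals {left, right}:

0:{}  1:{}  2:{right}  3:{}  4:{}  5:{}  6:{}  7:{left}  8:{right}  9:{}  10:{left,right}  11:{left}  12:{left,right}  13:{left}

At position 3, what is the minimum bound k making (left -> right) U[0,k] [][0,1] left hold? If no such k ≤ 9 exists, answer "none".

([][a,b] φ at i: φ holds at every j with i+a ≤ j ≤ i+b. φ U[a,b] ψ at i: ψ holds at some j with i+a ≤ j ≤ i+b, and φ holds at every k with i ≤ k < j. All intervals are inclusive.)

Need earliest j ≥ 3 with [][0,1] left, and (left -> right) at every k in [3,j-1].
  j=3: rhs fails.
  j=4: rhs fails.
  j=5: rhs fails.
  j=6: rhs fails.
  j=7: rhs fails.
  j=8: rhs fails.
  j=9: rhs fails.
  j=10: rhs holds but lhs fails at k=7.
  j=11: rhs holds but lhs fails at k=7.
  j=12: rhs holds but lhs fails at k=7.
No witness within the range → none.

none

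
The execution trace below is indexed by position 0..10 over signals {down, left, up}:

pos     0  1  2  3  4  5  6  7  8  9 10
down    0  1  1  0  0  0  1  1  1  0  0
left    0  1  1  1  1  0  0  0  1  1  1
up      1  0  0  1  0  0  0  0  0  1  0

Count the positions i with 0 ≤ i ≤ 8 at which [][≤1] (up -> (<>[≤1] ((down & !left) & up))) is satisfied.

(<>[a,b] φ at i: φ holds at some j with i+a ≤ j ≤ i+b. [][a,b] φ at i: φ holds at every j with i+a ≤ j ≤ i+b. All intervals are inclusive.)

Evaluate at each i in [0,8]:
  i=0: ✗ (fails at j=0)
  i=1: ✓ (all of [1,2])
  i=2: ✗ (fails at j=3)
  i=3: ✗ (fails at j=3)
  i=4: ✓ (all of [4,5])
  i=5: ✓ (all of [5,6])
  i=6: ✓ (all of [6,7])
  i=7: ✓ (all of [7,8])
  i=8: ✗ (fails at j=9)
Positions where it holds: {1, 4, 5, 6, 7} → 5.

5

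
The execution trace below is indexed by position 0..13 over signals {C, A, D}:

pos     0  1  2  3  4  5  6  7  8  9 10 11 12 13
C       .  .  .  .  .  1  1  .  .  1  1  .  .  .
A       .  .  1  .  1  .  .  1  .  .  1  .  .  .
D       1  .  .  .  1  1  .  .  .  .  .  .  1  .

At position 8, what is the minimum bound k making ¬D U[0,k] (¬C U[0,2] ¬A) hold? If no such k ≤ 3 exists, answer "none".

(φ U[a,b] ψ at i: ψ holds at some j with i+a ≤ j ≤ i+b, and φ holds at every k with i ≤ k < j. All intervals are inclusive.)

Need earliest j ≥ 8 with (¬C U[0,2] ¬A), and ¬D at every k in [8,j-1].
  j=8: rhs holds (empty prefix). k = 0.

0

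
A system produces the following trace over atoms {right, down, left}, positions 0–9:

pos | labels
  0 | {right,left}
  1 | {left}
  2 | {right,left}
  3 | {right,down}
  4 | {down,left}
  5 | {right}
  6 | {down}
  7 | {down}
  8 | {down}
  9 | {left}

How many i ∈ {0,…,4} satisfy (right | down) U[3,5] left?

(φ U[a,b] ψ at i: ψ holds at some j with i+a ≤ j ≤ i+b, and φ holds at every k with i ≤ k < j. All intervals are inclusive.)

1

Evaluate at each i in [0,4]:
  i=0: ✗ (lhs fails at k=1 before rhs at j=4)
  i=1: ✗ (lhs fails at k=1 before rhs at j=4)
  i=2: ✗ (no rhs in [5,7])
  i=3: ✗ (no rhs in [6,8])
  i=4: ✓ (rhs at j=9; lhs holds on [4,8])
Positions where it holds: {4} → 1.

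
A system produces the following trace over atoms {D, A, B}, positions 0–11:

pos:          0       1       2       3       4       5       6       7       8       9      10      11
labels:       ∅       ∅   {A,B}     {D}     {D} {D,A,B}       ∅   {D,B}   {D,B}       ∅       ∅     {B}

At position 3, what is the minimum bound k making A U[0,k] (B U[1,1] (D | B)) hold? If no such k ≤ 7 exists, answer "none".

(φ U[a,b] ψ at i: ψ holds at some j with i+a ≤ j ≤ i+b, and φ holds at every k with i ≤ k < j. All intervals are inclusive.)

none

Need earliest j ≥ 3 with (B U[1,1] (D | B)), and A at every k in [3,j-1].
  j=3: rhs fails.
  j=4: rhs fails.
  j=5: rhs fails.
  j=6: rhs fails.
  j=7: rhs holds but lhs fails at k=3.
  j=8: rhs fails.
  j=9: rhs fails.
  j=10: rhs fails.
No witness within the range → none.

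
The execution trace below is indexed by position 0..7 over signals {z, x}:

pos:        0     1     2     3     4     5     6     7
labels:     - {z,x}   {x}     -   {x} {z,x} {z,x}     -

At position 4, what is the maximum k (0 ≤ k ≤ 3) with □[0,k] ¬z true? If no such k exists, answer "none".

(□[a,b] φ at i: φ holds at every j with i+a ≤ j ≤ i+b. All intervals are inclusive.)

¬z must hold from j=4 onward; find where it first fails.
  j=4: holds
  j=5: fails
Holds on [4,4], so largest k = 0.

0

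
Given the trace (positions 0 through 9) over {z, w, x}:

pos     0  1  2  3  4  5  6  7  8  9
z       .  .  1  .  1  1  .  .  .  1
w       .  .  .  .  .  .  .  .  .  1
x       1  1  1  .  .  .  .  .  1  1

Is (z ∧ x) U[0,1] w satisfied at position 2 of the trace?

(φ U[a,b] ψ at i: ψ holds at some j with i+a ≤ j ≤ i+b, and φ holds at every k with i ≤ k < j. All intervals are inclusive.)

Need some j in [2,3] with w, and (z ∧ x) at every k in [2,j-1].
  j=2: w false.
  j=3: w false.
No j in the window works → until fails.

False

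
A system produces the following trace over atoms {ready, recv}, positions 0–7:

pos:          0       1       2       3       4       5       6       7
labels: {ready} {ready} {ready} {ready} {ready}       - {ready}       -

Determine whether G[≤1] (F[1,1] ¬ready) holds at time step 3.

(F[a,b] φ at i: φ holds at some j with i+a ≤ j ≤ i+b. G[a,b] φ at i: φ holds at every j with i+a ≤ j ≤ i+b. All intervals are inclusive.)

No

Check F[1,1] ¬ready at every j in [3,4]:
  j=3: fails (none in [4,4])
  j=4: holds (witness at 5)
Fails at j=3 → formula fails.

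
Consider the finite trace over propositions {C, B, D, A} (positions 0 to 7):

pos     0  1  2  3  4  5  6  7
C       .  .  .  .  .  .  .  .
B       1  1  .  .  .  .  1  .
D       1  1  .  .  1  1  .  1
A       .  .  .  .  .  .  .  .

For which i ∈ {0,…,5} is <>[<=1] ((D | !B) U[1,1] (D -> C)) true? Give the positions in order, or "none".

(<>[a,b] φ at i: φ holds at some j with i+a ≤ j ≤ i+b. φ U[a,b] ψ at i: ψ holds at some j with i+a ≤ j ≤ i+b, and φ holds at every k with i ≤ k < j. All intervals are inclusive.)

Evaluate at each i in [0,5]:
  i=0: ✓ (witness j=1)
  i=1: ✓ (witness j=1)
  i=2: ✓ (witness j=2)
  i=3: ✗ (none in [3,4])
  i=4: ✓ (witness j=5)
  i=5: ✓ (witness j=5)

0, 1, 2, 4, 5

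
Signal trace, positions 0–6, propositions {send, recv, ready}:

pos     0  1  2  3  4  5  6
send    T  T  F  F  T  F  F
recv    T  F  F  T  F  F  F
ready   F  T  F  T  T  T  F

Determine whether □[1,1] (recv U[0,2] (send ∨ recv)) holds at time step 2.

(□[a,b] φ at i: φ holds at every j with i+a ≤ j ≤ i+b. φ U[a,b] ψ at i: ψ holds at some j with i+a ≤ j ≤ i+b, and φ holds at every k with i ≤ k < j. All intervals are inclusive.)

Yes

Check (recv U[0,2] (send ∨ recv)) at every j in [3,3]:
  j=3: holds
All positions satisfy it → formula holds.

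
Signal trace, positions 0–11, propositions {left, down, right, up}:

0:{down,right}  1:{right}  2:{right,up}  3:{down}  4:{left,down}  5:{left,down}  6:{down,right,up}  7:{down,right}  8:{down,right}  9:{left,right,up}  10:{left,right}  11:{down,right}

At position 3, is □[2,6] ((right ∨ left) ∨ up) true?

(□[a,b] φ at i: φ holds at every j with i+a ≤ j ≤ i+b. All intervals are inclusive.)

Yes

Check ((right ∨ left) ∨ up) at every j in [5,9]:
  j=5: true
  j=6: true
  j=7: true
  j=8: true
  j=9: true
All positions satisfy it → formula holds.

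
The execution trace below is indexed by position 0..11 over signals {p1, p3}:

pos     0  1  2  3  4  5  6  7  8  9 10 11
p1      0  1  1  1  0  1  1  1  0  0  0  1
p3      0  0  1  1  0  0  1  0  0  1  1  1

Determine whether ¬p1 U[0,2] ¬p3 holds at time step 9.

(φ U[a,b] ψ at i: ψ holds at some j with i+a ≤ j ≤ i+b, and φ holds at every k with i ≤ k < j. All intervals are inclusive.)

No

Need some j in [9,11] with ¬p3, and ¬p1 at every k in [9,j-1].
  j=9: ¬p3 false.
  j=10: ¬p3 false.
  j=11: ¬p3 false.
No j in the window works → until fails.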